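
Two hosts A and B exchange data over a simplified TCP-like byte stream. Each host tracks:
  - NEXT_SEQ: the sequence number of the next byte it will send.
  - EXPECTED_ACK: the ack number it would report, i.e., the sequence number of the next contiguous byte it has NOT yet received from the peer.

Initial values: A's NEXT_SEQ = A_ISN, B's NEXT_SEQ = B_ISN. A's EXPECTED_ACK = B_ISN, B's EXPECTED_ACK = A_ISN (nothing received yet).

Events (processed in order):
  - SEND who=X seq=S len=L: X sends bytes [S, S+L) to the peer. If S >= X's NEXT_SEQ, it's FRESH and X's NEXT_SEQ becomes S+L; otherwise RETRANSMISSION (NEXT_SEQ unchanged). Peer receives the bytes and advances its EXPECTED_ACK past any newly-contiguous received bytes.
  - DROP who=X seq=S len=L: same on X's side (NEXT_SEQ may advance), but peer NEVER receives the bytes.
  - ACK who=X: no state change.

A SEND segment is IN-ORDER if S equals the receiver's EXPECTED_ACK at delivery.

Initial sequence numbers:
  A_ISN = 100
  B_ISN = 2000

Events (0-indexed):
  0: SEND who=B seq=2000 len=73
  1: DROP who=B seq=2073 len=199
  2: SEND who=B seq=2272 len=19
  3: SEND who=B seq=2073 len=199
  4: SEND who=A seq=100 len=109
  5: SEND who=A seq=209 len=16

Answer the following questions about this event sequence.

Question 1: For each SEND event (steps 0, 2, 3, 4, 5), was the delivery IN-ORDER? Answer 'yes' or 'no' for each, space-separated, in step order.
Step 0: SEND seq=2000 -> in-order
Step 2: SEND seq=2272 -> out-of-order
Step 3: SEND seq=2073 -> in-order
Step 4: SEND seq=100 -> in-order
Step 5: SEND seq=209 -> in-order

Answer: yes no yes yes yes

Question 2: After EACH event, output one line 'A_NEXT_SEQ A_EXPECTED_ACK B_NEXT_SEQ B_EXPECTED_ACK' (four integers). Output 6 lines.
100 2073 2073 100
100 2073 2272 100
100 2073 2291 100
100 2291 2291 100
209 2291 2291 209
225 2291 2291 225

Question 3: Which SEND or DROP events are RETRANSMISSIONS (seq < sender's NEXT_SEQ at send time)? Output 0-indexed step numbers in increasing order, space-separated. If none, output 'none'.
Answer: 3

Derivation:
Step 0: SEND seq=2000 -> fresh
Step 1: DROP seq=2073 -> fresh
Step 2: SEND seq=2272 -> fresh
Step 3: SEND seq=2073 -> retransmit
Step 4: SEND seq=100 -> fresh
Step 5: SEND seq=209 -> fresh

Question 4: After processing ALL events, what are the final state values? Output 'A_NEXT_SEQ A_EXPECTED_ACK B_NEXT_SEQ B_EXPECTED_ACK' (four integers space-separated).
After event 0: A_seq=100 A_ack=2073 B_seq=2073 B_ack=100
After event 1: A_seq=100 A_ack=2073 B_seq=2272 B_ack=100
After event 2: A_seq=100 A_ack=2073 B_seq=2291 B_ack=100
After event 3: A_seq=100 A_ack=2291 B_seq=2291 B_ack=100
After event 4: A_seq=209 A_ack=2291 B_seq=2291 B_ack=209
After event 5: A_seq=225 A_ack=2291 B_seq=2291 B_ack=225

Answer: 225 2291 2291 225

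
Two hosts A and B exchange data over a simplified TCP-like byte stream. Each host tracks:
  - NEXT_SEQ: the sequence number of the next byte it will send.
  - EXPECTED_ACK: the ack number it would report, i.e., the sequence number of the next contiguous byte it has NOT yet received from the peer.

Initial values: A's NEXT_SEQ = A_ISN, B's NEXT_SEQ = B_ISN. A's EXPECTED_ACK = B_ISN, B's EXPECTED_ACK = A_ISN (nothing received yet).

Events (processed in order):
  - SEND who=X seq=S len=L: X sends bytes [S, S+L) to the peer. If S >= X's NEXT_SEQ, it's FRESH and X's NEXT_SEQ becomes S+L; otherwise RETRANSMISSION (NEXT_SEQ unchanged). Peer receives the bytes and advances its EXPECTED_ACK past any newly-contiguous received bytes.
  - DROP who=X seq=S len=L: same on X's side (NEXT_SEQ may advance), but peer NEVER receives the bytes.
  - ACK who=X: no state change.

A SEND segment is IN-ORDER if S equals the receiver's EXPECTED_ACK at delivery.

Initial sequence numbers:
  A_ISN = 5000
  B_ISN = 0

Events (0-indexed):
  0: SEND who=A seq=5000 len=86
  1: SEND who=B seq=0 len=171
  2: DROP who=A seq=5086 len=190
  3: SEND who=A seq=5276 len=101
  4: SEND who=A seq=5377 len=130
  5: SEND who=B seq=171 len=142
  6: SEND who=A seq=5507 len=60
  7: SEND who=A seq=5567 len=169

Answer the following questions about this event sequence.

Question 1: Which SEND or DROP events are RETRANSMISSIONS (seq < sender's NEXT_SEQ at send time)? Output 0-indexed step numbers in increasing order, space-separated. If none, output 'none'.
Answer: none

Derivation:
Step 0: SEND seq=5000 -> fresh
Step 1: SEND seq=0 -> fresh
Step 2: DROP seq=5086 -> fresh
Step 3: SEND seq=5276 -> fresh
Step 4: SEND seq=5377 -> fresh
Step 5: SEND seq=171 -> fresh
Step 6: SEND seq=5507 -> fresh
Step 7: SEND seq=5567 -> fresh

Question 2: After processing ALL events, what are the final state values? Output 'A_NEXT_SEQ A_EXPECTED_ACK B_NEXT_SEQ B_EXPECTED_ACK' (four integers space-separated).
After event 0: A_seq=5086 A_ack=0 B_seq=0 B_ack=5086
After event 1: A_seq=5086 A_ack=171 B_seq=171 B_ack=5086
After event 2: A_seq=5276 A_ack=171 B_seq=171 B_ack=5086
After event 3: A_seq=5377 A_ack=171 B_seq=171 B_ack=5086
After event 4: A_seq=5507 A_ack=171 B_seq=171 B_ack=5086
After event 5: A_seq=5507 A_ack=313 B_seq=313 B_ack=5086
After event 6: A_seq=5567 A_ack=313 B_seq=313 B_ack=5086
After event 7: A_seq=5736 A_ack=313 B_seq=313 B_ack=5086

Answer: 5736 313 313 5086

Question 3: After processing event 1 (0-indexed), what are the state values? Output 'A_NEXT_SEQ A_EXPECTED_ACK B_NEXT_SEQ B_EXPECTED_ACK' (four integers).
After event 0: A_seq=5086 A_ack=0 B_seq=0 B_ack=5086
After event 1: A_seq=5086 A_ack=171 B_seq=171 B_ack=5086

5086 171 171 5086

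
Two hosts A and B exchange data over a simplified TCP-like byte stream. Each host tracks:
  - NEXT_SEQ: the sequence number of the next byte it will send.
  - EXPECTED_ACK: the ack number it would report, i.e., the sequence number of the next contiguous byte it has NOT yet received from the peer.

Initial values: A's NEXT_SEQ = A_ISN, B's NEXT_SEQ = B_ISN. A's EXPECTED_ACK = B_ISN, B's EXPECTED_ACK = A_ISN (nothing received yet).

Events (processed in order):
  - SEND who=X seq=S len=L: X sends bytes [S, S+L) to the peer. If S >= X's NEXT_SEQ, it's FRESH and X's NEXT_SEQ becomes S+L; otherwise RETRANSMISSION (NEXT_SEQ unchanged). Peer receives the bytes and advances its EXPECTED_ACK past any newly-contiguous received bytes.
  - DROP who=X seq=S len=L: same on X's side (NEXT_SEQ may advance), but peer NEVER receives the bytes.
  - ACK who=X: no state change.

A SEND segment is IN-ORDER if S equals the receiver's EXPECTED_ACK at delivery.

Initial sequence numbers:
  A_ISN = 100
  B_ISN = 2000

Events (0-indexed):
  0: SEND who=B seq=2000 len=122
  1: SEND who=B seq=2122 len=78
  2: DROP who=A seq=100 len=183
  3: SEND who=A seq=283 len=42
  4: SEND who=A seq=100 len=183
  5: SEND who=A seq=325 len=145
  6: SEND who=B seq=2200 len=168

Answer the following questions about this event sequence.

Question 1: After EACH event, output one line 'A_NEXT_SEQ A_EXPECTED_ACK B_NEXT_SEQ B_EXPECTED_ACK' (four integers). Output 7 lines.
100 2122 2122 100
100 2200 2200 100
283 2200 2200 100
325 2200 2200 100
325 2200 2200 325
470 2200 2200 470
470 2368 2368 470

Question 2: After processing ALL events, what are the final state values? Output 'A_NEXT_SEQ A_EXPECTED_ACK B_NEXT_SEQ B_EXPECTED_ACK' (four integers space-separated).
Answer: 470 2368 2368 470

Derivation:
After event 0: A_seq=100 A_ack=2122 B_seq=2122 B_ack=100
After event 1: A_seq=100 A_ack=2200 B_seq=2200 B_ack=100
After event 2: A_seq=283 A_ack=2200 B_seq=2200 B_ack=100
After event 3: A_seq=325 A_ack=2200 B_seq=2200 B_ack=100
After event 4: A_seq=325 A_ack=2200 B_seq=2200 B_ack=325
After event 5: A_seq=470 A_ack=2200 B_seq=2200 B_ack=470
After event 6: A_seq=470 A_ack=2368 B_seq=2368 B_ack=470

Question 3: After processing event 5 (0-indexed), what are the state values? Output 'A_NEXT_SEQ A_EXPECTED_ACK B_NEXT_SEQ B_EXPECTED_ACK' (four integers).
After event 0: A_seq=100 A_ack=2122 B_seq=2122 B_ack=100
After event 1: A_seq=100 A_ack=2200 B_seq=2200 B_ack=100
After event 2: A_seq=283 A_ack=2200 B_seq=2200 B_ack=100
After event 3: A_seq=325 A_ack=2200 B_seq=2200 B_ack=100
After event 4: A_seq=325 A_ack=2200 B_seq=2200 B_ack=325
After event 5: A_seq=470 A_ack=2200 B_seq=2200 B_ack=470

470 2200 2200 470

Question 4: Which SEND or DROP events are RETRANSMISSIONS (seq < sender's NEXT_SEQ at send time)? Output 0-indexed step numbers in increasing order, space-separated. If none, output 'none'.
Answer: 4

Derivation:
Step 0: SEND seq=2000 -> fresh
Step 1: SEND seq=2122 -> fresh
Step 2: DROP seq=100 -> fresh
Step 3: SEND seq=283 -> fresh
Step 4: SEND seq=100 -> retransmit
Step 5: SEND seq=325 -> fresh
Step 6: SEND seq=2200 -> fresh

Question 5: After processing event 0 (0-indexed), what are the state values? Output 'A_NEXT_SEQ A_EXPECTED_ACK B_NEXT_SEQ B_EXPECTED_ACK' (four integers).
After event 0: A_seq=100 A_ack=2122 B_seq=2122 B_ack=100

100 2122 2122 100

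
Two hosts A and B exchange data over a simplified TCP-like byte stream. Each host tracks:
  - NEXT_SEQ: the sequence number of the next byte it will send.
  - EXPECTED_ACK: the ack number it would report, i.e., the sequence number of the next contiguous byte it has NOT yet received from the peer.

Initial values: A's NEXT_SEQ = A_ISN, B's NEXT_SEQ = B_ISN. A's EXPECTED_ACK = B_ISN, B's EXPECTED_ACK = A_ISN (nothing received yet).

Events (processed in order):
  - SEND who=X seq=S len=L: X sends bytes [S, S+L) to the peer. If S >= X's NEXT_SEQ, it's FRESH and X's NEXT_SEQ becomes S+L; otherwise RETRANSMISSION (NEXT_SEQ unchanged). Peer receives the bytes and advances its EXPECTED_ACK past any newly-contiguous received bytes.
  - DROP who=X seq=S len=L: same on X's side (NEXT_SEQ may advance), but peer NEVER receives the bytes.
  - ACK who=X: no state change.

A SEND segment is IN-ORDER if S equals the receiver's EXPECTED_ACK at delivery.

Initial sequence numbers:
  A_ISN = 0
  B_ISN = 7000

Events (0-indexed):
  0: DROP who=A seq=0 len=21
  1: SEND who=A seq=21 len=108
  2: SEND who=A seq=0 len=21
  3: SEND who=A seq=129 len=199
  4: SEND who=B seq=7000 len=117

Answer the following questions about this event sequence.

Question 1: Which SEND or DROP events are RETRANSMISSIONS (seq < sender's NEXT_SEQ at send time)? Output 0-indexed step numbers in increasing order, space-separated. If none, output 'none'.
Step 0: DROP seq=0 -> fresh
Step 1: SEND seq=21 -> fresh
Step 2: SEND seq=0 -> retransmit
Step 3: SEND seq=129 -> fresh
Step 4: SEND seq=7000 -> fresh

Answer: 2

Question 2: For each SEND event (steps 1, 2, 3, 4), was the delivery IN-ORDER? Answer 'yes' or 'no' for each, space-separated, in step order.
Answer: no yes yes yes

Derivation:
Step 1: SEND seq=21 -> out-of-order
Step 2: SEND seq=0 -> in-order
Step 3: SEND seq=129 -> in-order
Step 4: SEND seq=7000 -> in-order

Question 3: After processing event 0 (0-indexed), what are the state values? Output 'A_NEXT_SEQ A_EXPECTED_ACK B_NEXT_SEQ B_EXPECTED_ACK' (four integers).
After event 0: A_seq=21 A_ack=7000 B_seq=7000 B_ack=0

21 7000 7000 0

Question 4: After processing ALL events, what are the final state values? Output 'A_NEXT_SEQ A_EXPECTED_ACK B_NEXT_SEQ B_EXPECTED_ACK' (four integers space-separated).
Answer: 328 7117 7117 328

Derivation:
After event 0: A_seq=21 A_ack=7000 B_seq=7000 B_ack=0
After event 1: A_seq=129 A_ack=7000 B_seq=7000 B_ack=0
After event 2: A_seq=129 A_ack=7000 B_seq=7000 B_ack=129
After event 3: A_seq=328 A_ack=7000 B_seq=7000 B_ack=328
After event 4: A_seq=328 A_ack=7117 B_seq=7117 B_ack=328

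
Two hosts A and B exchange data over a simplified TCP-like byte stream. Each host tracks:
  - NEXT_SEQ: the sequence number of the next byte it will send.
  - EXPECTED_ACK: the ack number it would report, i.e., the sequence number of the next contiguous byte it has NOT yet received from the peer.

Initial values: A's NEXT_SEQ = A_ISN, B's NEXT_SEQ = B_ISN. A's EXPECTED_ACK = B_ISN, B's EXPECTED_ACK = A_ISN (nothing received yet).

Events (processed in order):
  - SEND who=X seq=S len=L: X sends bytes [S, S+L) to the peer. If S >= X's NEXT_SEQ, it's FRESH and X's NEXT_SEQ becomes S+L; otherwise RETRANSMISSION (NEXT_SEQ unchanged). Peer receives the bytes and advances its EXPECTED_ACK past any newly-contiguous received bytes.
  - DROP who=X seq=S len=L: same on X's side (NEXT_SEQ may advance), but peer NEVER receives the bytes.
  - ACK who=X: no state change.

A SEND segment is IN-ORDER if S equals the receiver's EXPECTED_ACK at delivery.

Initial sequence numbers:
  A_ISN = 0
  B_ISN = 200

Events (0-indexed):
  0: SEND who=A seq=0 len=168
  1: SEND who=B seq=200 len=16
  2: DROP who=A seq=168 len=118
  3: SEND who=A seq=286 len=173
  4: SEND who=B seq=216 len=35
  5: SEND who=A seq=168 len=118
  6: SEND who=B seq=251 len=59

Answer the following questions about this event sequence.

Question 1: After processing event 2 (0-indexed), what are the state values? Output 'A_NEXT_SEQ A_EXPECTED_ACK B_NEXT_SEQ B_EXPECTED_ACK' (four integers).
After event 0: A_seq=168 A_ack=200 B_seq=200 B_ack=168
After event 1: A_seq=168 A_ack=216 B_seq=216 B_ack=168
After event 2: A_seq=286 A_ack=216 B_seq=216 B_ack=168

286 216 216 168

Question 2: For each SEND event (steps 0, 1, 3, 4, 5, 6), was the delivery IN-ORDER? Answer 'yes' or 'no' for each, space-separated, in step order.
Answer: yes yes no yes yes yes

Derivation:
Step 0: SEND seq=0 -> in-order
Step 1: SEND seq=200 -> in-order
Step 3: SEND seq=286 -> out-of-order
Step 4: SEND seq=216 -> in-order
Step 5: SEND seq=168 -> in-order
Step 6: SEND seq=251 -> in-order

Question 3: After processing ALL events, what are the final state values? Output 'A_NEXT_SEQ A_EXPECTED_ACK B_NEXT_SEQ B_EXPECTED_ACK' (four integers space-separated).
After event 0: A_seq=168 A_ack=200 B_seq=200 B_ack=168
After event 1: A_seq=168 A_ack=216 B_seq=216 B_ack=168
After event 2: A_seq=286 A_ack=216 B_seq=216 B_ack=168
After event 3: A_seq=459 A_ack=216 B_seq=216 B_ack=168
After event 4: A_seq=459 A_ack=251 B_seq=251 B_ack=168
After event 5: A_seq=459 A_ack=251 B_seq=251 B_ack=459
After event 6: A_seq=459 A_ack=310 B_seq=310 B_ack=459

Answer: 459 310 310 459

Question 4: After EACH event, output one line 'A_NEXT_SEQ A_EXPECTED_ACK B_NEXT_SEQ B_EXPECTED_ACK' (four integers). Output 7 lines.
168 200 200 168
168 216 216 168
286 216 216 168
459 216 216 168
459 251 251 168
459 251 251 459
459 310 310 459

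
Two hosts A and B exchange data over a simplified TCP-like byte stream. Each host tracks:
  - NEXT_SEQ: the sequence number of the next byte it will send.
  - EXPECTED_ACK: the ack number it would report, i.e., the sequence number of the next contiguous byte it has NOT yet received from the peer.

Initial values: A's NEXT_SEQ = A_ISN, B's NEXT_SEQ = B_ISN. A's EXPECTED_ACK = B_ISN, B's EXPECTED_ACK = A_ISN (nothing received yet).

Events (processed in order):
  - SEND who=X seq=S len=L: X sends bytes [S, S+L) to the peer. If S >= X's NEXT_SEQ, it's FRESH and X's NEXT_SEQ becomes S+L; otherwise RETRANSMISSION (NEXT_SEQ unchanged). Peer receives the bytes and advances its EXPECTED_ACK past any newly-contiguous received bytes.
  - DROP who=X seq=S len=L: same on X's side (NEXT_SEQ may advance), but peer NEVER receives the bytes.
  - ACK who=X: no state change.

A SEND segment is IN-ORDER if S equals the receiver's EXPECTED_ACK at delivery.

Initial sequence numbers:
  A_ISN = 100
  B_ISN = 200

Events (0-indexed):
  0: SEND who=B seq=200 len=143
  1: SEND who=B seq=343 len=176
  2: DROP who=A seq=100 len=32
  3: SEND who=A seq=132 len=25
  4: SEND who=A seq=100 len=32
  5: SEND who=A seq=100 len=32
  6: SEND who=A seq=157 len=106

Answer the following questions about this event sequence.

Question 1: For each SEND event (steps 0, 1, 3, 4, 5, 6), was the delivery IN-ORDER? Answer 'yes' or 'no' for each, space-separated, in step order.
Answer: yes yes no yes no yes

Derivation:
Step 0: SEND seq=200 -> in-order
Step 1: SEND seq=343 -> in-order
Step 3: SEND seq=132 -> out-of-order
Step 4: SEND seq=100 -> in-order
Step 5: SEND seq=100 -> out-of-order
Step 6: SEND seq=157 -> in-order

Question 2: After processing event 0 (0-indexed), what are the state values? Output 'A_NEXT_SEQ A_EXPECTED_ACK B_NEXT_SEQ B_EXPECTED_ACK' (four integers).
After event 0: A_seq=100 A_ack=343 B_seq=343 B_ack=100

100 343 343 100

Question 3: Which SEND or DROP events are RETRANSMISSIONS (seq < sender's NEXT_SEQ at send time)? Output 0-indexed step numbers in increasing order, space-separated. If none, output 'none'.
Step 0: SEND seq=200 -> fresh
Step 1: SEND seq=343 -> fresh
Step 2: DROP seq=100 -> fresh
Step 3: SEND seq=132 -> fresh
Step 4: SEND seq=100 -> retransmit
Step 5: SEND seq=100 -> retransmit
Step 6: SEND seq=157 -> fresh

Answer: 4 5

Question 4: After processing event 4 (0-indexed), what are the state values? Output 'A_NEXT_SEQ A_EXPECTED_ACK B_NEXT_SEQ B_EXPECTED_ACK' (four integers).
After event 0: A_seq=100 A_ack=343 B_seq=343 B_ack=100
After event 1: A_seq=100 A_ack=519 B_seq=519 B_ack=100
After event 2: A_seq=132 A_ack=519 B_seq=519 B_ack=100
After event 3: A_seq=157 A_ack=519 B_seq=519 B_ack=100
After event 4: A_seq=157 A_ack=519 B_seq=519 B_ack=157

157 519 519 157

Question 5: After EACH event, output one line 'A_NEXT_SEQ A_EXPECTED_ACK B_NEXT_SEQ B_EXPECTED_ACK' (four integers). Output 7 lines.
100 343 343 100
100 519 519 100
132 519 519 100
157 519 519 100
157 519 519 157
157 519 519 157
263 519 519 263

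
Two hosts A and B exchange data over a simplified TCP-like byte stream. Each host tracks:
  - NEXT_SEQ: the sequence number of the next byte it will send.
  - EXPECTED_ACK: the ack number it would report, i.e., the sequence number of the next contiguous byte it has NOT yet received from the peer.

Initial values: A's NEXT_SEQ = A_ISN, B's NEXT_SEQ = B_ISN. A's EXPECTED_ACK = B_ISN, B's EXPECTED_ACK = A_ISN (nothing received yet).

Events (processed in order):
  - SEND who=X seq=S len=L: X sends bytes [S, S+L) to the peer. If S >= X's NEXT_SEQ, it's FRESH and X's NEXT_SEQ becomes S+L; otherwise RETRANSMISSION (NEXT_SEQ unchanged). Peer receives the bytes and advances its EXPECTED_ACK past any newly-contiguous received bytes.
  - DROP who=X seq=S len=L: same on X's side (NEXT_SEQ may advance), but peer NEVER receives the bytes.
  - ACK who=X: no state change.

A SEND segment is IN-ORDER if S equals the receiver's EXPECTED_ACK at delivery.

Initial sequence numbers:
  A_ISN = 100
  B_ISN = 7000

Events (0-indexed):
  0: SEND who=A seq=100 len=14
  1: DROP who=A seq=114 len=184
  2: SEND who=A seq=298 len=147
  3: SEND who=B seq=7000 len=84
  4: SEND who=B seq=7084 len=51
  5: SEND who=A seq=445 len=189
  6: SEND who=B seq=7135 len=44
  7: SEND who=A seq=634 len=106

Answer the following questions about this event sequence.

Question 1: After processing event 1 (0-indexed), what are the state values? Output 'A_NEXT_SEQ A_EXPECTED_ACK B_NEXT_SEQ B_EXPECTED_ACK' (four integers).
After event 0: A_seq=114 A_ack=7000 B_seq=7000 B_ack=114
After event 1: A_seq=298 A_ack=7000 B_seq=7000 B_ack=114

298 7000 7000 114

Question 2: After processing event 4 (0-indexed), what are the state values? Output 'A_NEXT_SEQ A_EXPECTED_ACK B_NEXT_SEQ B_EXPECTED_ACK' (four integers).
After event 0: A_seq=114 A_ack=7000 B_seq=7000 B_ack=114
After event 1: A_seq=298 A_ack=7000 B_seq=7000 B_ack=114
After event 2: A_seq=445 A_ack=7000 B_seq=7000 B_ack=114
After event 3: A_seq=445 A_ack=7084 B_seq=7084 B_ack=114
After event 4: A_seq=445 A_ack=7135 B_seq=7135 B_ack=114

445 7135 7135 114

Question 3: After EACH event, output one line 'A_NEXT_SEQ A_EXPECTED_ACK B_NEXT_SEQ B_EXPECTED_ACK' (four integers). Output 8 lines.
114 7000 7000 114
298 7000 7000 114
445 7000 7000 114
445 7084 7084 114
445 7135 7135 114
634 7135 7135 114
634 7179 7179 114
740 7179 7179 114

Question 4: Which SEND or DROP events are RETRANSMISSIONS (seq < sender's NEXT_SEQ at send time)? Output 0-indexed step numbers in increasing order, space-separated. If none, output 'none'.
Step 0: SEND seq=100 -> fresh
Step 1: DROP seq=114 -> fresh
Step 2: SEND seq=298 -> fresh
Step 3: SEND seq=7000 -> fresh
Step 4: SEND seq=7084 -> fresh
Step 5: SEND seq=445 -> fresh
Step 6: SEND seq=7135 -> fresh
Step 7: SEND seq=634 -> fresh

Answer: none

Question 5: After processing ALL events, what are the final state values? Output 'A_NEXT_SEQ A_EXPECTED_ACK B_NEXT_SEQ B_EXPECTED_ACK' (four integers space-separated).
Answer: 740 7179 7179 114

Derivation:
After event 0: A_seq=114 A_ack=7000 B_seq=7000 B_ack=114
After event 1: A_seq=298 A_ack=7000 B_seq=7000 B_ack=114
After event 2: A_seq=445 A_ack=7000 B_seq=7000 B_ack=114
After event 3: A_seq=445 A_ack=7084 B_seq=7084 B_ack=114
After event 4: A_seq=445 A_ack=7135 B_seq=7135 B_ack=114
After event 5: A_seq=634 A_ack=7135 B_seq=7135 B_ack=114
After event 6: A_seq=634 A_ack=7179 B_seq=7179 B_ack=114
After event 7: A_seq=740 A_ack=7179 B_seq=7179 B_ack=114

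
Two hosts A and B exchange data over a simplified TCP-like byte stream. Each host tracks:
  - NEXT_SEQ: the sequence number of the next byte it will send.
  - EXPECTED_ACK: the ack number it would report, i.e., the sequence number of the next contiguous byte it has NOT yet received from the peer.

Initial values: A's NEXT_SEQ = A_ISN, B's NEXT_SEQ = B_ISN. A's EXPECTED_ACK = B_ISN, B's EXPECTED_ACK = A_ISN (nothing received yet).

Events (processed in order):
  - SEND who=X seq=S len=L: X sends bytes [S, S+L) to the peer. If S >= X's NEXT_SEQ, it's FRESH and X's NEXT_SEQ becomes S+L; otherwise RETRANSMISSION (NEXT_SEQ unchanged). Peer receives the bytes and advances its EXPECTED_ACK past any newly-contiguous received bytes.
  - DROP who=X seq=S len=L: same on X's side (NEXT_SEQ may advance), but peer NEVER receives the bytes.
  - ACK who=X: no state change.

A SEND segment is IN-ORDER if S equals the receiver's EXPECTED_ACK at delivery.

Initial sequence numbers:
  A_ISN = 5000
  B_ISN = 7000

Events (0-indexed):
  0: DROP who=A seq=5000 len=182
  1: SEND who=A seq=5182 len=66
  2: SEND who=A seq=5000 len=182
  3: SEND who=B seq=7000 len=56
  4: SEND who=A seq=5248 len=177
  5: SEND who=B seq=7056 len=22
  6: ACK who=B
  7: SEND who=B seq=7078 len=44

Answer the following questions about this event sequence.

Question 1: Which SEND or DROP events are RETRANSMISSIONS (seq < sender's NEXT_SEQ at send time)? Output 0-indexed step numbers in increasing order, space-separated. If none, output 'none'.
Step 0: DROP seq=5000 -> fresh
Step 1: SEND seq=5182 -> fresh
Step 2: SEND seq=5000 -> retransmit
Step 3: SEND seq=7000 -> fresh
Step 4: SEND seq=5248 -> fresh
Step 5: SEND seq=7056 -> fresh
Step 7: SEND seq=7078 -> fresh

Answer: 2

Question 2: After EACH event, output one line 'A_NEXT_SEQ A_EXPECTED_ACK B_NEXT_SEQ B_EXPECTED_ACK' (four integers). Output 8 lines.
5182 7000 7000 5000
5248 7000 7000 5000
5248 7000 7000 5248
5248 7056 7056 5248
5425 7056 7056 5425
5425 7078 7078 5425
5425 7078 7078 5425
5425 7122 7122 5425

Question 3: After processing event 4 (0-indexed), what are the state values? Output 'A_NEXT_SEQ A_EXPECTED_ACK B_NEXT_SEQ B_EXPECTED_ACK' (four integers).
After event 0: A_seq=5182 A_ack=7000 B_seq=7000 B_ack=5000
After event 1: A_seq=5248 A_ack=7000 B_seq=7000 B_ack=5000
After event 2: A_seq=5248 A_ack=7000 B_seq=7000 B_ack=5248
After event 3: A_seq=5248 A_ack=7056 B_seq=7056 B_ack=5248
After event 4: A_seq=5425 A_ack=7056 B_seq=7056 B_ack=5425

5425 7056 7056 5425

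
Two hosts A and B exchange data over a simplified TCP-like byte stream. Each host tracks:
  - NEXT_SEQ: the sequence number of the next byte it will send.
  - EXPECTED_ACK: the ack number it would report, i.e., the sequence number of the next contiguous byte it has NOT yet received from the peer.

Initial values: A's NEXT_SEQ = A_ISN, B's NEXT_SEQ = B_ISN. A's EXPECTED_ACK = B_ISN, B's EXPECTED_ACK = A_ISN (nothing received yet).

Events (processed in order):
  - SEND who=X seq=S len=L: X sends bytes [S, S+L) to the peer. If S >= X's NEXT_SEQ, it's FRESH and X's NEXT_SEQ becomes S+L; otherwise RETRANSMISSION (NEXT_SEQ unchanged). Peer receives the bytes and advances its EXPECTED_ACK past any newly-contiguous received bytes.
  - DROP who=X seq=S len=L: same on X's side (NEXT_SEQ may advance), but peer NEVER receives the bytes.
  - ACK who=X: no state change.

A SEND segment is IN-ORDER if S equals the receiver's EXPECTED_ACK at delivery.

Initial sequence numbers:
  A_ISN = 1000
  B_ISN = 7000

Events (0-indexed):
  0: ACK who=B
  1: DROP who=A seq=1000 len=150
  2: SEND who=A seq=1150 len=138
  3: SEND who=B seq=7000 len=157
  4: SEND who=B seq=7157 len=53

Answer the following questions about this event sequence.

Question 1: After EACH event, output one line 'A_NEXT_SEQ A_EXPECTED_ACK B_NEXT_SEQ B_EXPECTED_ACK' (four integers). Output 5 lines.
1000 7000 7000 1000
1150 7000 7000 1000
1288 7000 7000 1000
1288 7157 7157 1000
1288 7210 7210 1000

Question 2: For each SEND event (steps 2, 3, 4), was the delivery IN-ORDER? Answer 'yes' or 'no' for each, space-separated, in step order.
Answer: no yes yes

Derivation:
Step 2: SEND seq=1150 -> out-of-order
Step 3: SEND seq=7000 -> in-order
Step 4: SEND seq=7157 -> in-order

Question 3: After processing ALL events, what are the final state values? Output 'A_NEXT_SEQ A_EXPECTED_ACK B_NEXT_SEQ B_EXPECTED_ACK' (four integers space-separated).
After event 0: A_seq=1000 A_ack=7000 B_seq=7000 B_ack=1000
After event 1: A_seq=1150 A_ack=7000 B_seq=7000 B_ack=1000
After event 2: A_seq=1288 A_ack=7000 B_seq=7000 B_ack=1000
After event 3: A_seq=1288 A_ack=7157 B_seq=7157 B_ack=1000
After event 4: A_seq=1288 A_ack=7210 B_seq=7210 B_ack=1000

Answer: 1288 7210 7210 1000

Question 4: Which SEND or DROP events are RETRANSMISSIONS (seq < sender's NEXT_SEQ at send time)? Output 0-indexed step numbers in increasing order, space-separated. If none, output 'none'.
Step 1: DROP seq=1000 -> fresh
Step 2: SEND seq=1150 -> fresh
Step 3: SEND seq=7000 -> fresh
Step 4: SEND seq=7157 -> fresh

Answer: none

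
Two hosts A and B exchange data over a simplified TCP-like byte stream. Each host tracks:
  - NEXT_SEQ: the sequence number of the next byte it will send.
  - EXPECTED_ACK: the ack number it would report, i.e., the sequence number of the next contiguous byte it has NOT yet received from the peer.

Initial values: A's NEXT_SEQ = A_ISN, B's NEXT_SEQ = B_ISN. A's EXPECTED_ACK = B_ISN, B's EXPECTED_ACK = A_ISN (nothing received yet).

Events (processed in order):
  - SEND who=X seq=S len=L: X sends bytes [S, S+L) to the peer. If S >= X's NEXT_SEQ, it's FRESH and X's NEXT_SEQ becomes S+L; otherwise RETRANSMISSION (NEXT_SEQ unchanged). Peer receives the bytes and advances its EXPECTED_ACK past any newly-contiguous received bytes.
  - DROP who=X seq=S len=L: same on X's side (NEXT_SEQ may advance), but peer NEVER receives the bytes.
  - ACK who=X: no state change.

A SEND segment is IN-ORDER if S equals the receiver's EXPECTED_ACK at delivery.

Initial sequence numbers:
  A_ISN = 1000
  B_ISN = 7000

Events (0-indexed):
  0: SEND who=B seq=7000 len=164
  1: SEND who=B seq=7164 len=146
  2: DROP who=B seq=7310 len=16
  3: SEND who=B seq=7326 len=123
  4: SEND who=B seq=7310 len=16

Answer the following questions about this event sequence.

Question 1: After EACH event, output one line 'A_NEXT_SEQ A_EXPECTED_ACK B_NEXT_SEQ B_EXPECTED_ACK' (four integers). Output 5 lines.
1000 7164 7164 1000
1000 7310 7310 1000
1000 7310 7326 1000
1000 7310 7449 1000
1000 7449 7449 1000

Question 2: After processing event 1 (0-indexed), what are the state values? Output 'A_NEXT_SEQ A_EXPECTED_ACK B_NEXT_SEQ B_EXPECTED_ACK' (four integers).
After event 0: A_seq=1000 A_ack=7164 B_seq=7164 B_ack=1000
After event 1: A_seq=1000 A_ack=7310 B_seq=7310 B_ack=1000

1000 7310 7310 1000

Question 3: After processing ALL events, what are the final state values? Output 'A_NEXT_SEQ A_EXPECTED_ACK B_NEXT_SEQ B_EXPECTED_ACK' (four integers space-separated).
Answer: 1000 7449 7449 1000

Derivation:
After event 0: A_seq=1000 A_ack=7164 B_seq=7164 B_ack=1000
After event 1: A_seq=1000 A_ack=7310 B_seq=7310 B_ack=1000
After event 2: A_seq=1000 A_ack=7310 B_seq=7326 B_ack=1000
After event 3: A_seq=1000 A_ack=7310 B_seq=7449 B_ack=1000
After event 4: A_seq=1000 A_ack=7449 B_seq=7449 B_ack=1000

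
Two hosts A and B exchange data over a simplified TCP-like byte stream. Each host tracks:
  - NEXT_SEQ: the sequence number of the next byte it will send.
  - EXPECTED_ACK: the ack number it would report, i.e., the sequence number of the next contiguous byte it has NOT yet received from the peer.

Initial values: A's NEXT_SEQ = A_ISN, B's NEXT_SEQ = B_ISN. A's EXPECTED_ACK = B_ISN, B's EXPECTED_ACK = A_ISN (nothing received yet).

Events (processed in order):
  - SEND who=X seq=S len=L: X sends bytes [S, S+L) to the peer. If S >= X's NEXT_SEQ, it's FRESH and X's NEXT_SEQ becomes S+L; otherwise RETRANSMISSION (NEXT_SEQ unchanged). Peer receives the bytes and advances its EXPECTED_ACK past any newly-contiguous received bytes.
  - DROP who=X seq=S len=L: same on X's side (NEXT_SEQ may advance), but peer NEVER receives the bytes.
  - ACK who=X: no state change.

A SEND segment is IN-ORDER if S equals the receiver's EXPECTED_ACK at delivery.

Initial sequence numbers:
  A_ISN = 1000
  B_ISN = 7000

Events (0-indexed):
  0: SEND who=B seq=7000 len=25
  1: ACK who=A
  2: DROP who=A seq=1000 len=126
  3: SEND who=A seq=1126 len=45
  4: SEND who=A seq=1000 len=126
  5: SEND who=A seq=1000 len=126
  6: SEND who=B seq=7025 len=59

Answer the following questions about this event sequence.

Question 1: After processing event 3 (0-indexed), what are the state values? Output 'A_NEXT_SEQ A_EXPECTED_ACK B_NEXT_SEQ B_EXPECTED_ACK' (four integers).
After event 0: A_seq=1000 A_ack=7025 B_seq=7025 B_ack=1000
After event 1: A_seq=1000 A_ack=7025 B_seq=7025 B_ack=1000
After event 2: A_seq=1126 A_ack=7025 B_seq=7025 B_ack=1000
After event 3: A_seq=1171 A_ack=7025 B_seq=7025 B_ack=1000

1171 7025 7025 1000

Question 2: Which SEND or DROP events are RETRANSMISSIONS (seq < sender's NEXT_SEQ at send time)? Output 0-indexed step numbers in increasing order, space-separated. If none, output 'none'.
Answer: 4 5

Derivation:
Step 0: SEND seq=7000 -> fresh
Step 2: DROP seq=1000 -> fresh
Step 3: SEND seq=1126 -> fresh
Step 4: SEND seq=1000 -> retransmit
Step 5: SEND seq=1000 -> retransmit
Step 6: SEND seq=7025 -> fresh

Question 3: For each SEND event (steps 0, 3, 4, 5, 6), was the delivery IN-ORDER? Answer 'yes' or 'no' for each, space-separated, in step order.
Step 0: SEND seq=7000 -> in-order
Step 3: SEND seq=1126 -> out-of-order
Step 4: SEND seq=1000 -> in-order
Step 5: SEND seq=1000 -> out-of-order
Step 6: SEND seq=7025 -> in-order

Answer: yes no yes no yes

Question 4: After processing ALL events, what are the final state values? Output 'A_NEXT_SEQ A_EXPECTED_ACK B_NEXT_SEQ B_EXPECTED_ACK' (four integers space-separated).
Answer: 1171 7084 7084 1171

Derivation:
After event 0: A_seq=1000 A_ack=7025 B_seq=7025 B_ack=1000
After event 1: A_seq=1000 A_ack=7025 B_seq=7025 B_ack=1000
After event 2: A_seq=1126 A_ack=7025 B_seq=7025 B_ack=1000
After event 3: A_seq=1171 A_ack=7025 B_seq=7025 B_ack=1000
After event 4: A_seq=1171 A_ack=7025 B_seq=7025 B_ack=1171
After event 5: A_seq=1171 A_ack=7025 B_seq=7025 B_ack=1171
After event 6: A_seq=1171 A_ack=7084 B_seq=7084 B_ack=1171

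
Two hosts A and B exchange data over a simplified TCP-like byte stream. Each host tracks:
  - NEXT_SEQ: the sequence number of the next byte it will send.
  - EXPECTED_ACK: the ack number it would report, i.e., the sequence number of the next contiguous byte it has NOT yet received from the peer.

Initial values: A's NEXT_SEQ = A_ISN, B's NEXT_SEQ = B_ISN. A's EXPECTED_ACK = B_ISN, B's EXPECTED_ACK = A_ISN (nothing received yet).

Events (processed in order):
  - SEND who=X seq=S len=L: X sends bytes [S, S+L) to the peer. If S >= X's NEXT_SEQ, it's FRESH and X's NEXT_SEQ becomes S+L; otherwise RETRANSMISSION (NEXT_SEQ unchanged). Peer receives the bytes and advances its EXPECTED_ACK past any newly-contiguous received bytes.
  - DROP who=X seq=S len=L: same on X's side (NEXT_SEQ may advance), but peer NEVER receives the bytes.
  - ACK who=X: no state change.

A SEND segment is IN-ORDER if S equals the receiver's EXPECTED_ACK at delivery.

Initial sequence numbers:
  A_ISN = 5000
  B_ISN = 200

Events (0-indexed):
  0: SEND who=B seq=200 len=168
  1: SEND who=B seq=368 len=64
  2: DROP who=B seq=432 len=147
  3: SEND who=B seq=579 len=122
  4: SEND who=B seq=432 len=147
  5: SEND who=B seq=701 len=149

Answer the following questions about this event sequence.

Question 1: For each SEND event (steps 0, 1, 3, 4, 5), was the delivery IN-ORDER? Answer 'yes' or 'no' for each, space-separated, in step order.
Answer: yes yes no yes yes

Derivation:
Step 0: SEND seq=200 -> in-order
Step 1: SEND seq=368 -> in-order
Step 3: SEND seq=579 -> out-of-order
Step 4: SEND seq=432 -> in-order
Step 5: SEND seq=701 -> in-order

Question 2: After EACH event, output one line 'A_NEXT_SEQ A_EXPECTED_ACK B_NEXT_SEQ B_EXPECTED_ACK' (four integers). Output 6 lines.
5000 368 368 5000
5000 432 432 5000
5000 432 579 5000
5000 432 701 5000
5000 701 701 5000
5000 850 850 5000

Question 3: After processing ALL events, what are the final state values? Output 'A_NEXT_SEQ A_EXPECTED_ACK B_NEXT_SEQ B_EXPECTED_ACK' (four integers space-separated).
Answer: 5000 850 850 5000

Derivation:
After event 0: A_seq=5000 A_ack=368 B_seq=368 B_ack=5000
After event 1: A_seq=5000 A_ack=432 B_seq=432 B_ack=5000
After event 2: A_seq=5000 A_ack=432 B_seq=579 B_ack=5000
After event 3: A_seq=5000 A_ack=432 B_seq=701 B_ack=5000
After event 4: A_seq=5000 A_ack=701 B_seq=701 B_ack=5000
After event 5: A_seq=5000 A_ack=850 B_seq=850 B_ack=5000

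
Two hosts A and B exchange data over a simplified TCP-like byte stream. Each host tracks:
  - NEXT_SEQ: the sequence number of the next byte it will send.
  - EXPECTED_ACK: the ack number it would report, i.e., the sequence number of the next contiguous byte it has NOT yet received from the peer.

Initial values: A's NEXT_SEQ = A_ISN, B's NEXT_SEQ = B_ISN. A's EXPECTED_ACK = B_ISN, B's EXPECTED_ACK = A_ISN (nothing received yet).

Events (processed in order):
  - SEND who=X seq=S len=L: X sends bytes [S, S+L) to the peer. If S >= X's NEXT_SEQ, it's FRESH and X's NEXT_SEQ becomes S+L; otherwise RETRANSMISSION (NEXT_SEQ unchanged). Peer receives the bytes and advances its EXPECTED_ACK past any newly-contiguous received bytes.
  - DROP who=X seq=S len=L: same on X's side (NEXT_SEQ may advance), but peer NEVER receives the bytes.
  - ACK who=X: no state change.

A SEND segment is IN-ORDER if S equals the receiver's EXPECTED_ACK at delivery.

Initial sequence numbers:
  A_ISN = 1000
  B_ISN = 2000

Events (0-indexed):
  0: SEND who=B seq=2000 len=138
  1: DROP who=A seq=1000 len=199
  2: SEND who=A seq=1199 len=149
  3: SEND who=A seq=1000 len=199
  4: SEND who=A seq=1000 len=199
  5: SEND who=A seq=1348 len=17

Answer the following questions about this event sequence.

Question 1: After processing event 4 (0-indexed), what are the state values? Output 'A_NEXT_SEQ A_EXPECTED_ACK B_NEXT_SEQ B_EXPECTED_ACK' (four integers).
After event 0: A_seq=1000 A_ack=2138 B_seq=2138 B_ack=1000
After event 1: A_seq=1199 A_ack=2138 B_seq=2138 B_ack=1000
After event 2: A_seq=1348 A_ack=2138 B_seq=2138 B_ack=1000
After event 3: A_seq=1348 A_ack=2138 B_seq=2138 B_ack=1348
After event 4: A_seq=1348 A_ack=2138 B_seq=2138 B_ack=1348

1348 2138 2138 1348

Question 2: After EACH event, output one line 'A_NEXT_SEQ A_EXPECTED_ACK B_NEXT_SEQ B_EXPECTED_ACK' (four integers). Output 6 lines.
1000 2138 2138 1000
1199 2138 2138 1000
1348 2138 2138 1000
1348 2138 2138 1348
1348 2138 2138 1348
1365 2138 2138 1365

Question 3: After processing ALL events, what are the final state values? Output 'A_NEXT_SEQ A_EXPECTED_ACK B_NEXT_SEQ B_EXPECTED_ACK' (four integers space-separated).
After event 0: A_seq=1000 A_ack=2138 B_seq=2138 B_ack=1000
After event 1: A_seq=1199 A_ack=2138 B_seq=2138 B_ack=1000
After event 2: A_seq=1348 A_ack=2138 B_seq=2138 B_ack=1000
After event 3: A_seq=1348 A_ack=2138 B_seq=2138 B_ack=1348
After event 4: A_seq=1348 A_ack=2138 B_seq=2138 B_ack=1348
After event 5: A_seq=1365 A_ack=2138 B_seq=2138 B_ack=1365

Answer: 1365 2138 2138 1365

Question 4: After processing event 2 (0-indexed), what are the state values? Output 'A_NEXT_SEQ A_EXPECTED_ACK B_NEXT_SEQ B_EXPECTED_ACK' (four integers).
After event 0: A_seq=1000 A_ack=2138 B_seq=2138 B_ack=1000
After event 1: A_seq=1199 A_ack=2138 B_seq=2138 B_ack=1000
After event 2: A_seq=1348 A_ack=2138 B_seq=2138 B_ack=1000

1348 2138 2138 1000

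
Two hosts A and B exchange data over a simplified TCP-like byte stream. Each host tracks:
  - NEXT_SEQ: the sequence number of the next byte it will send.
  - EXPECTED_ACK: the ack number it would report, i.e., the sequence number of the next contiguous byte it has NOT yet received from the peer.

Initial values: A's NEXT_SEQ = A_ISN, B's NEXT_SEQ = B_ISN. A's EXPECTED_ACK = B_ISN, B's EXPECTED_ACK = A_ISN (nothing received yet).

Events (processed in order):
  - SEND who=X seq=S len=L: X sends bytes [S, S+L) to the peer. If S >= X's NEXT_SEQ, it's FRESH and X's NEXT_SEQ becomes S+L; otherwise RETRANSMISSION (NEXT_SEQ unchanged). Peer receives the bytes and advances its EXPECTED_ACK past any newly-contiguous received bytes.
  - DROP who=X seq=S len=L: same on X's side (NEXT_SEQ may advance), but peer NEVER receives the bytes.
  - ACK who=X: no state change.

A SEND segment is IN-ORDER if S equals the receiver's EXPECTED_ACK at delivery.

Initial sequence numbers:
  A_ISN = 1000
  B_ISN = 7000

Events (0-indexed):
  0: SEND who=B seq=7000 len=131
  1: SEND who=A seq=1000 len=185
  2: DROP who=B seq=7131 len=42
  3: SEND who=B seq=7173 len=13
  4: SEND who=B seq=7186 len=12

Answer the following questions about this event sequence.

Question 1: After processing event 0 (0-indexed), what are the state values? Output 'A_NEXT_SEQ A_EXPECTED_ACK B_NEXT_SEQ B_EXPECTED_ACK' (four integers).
After event 0: A_seq=1000 A_ack=7131 B_seq=7131 B_ack=1000

1000 7131 7131 1000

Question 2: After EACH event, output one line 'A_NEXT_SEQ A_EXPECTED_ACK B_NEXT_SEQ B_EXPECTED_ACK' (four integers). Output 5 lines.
1000 7131 7131 1000
1185 7131 7131 1185
1185 7131 7173 1185
1185 7131 7186 1185
1185 7131 7198 1185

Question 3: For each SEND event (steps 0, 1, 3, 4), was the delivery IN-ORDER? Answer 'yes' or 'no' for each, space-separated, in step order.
Answer: yes yes no no

Derivation:
Step 0: SEND seq=7000 -> in-order
Step 1: SEND seq=1000 -> in-order
Step 3: SEND seq=7173 -> out-of-order
Step 4: SEND seq=7186 -> out-of-order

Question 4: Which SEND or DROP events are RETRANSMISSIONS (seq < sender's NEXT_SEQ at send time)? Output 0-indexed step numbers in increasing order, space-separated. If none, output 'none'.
Answer: none

Derivation:
Step 0: SEND seq=7000 -> fresh
Step 1: SEND seq=1000 -> fresh
Step 2: DROP seq=7131 -> fresh
Step 3: SEND seq=7173 -> fresh
Step 4: SEND seq=7186 -> fresh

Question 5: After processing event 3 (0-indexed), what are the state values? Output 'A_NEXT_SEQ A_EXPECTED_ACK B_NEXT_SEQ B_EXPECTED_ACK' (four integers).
After event 0: A_seq=1000 A_ack=7131 B_seq=7131 B_ack=1000
After event 1: A_seq=1185 A_ack=7131 B_seq=7131 B_ack=1185
After event 2: A_seq=1185 A_ack=7131 B_seq=7173 B_ack=1185
After event 3: A_seq=1185 A_ack=7131 B_seq=7186 B_ack=1185

1185 7131 7186 1185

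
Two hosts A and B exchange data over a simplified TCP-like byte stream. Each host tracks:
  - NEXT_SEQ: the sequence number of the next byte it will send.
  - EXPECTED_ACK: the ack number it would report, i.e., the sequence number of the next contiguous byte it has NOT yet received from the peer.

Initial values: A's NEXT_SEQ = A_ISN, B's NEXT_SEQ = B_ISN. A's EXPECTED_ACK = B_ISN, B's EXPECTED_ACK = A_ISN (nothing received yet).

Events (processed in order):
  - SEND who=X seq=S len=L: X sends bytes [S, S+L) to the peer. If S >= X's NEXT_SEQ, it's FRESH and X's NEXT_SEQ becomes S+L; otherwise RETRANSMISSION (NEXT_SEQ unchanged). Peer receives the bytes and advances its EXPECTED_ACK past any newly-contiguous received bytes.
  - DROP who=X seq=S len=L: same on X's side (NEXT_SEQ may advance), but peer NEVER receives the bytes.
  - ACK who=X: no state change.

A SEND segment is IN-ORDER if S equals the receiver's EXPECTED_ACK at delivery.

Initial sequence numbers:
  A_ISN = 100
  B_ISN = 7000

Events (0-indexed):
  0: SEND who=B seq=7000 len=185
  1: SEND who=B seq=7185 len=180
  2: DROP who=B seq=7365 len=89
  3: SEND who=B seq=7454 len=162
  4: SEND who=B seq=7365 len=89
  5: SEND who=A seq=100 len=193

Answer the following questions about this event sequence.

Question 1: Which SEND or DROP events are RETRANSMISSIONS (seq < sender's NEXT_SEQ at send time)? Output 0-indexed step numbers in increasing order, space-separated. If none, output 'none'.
Step 0: SEND seq=7000 -> fresh
Step 1: SEND seq=7185 -> fresh
Step 2: DROP seq=7365 -> fresh
Step 3: SEND seq=7454 -> fresh
Step 4: SEND seq=7365 -> retransmit
Step 5: SEND seq=100 -> fresh

Answer: 4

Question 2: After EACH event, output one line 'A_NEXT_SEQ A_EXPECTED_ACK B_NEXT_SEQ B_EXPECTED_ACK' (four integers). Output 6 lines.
100 7185 7185 100
100 7365 7365 100
100 7365 7454 100
100 7365 7616 100
100 7616 7616 100
293 7616 7616 293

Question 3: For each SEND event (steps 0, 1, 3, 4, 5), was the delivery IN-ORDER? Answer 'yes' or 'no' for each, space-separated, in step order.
Step 0: SEND seq=7000 -> in-order
Step 1: SEND seq=7185 -> in-order
Step 3: SEND seq=7454 -> out-of-order
Step 4: SEND seq=7365 -> in-order
Step 5: SEND seq=100 -> in-order

Answer: yes yes no yes yes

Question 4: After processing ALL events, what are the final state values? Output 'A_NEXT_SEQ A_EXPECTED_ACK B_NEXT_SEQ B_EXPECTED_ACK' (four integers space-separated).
Answer: 293 7616 7616 293

Derivation:
After event 0: A_seq=100 A_ack=7185 B_seq=7185 B_ack=100
After event 1: A_seq=100 A_ack=7365 B_seq=7365 B_ack=100
After event 2: A_seq=100 A_ack=7365 B_seq=7454 B_ack=100
After event 3: A_seq=100 A_ack=7365 B_seq=7616 B_ack=100
After event 4: A_seq=100 A_ack=7616 B_seq=7616 B_ack=100
After event 5: A_seq=293 A_ack=7616 B_seq=7616 B_ack=293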